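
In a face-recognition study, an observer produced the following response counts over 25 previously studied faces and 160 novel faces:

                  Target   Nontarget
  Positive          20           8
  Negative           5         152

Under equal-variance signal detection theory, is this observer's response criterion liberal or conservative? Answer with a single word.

z(H) = 0.842, z(FA) = -1.645
c = −½·(z(H) + z(FA)) = 0.4015
c > 0 → conservative criterion (biased toward responding “no”).

conservative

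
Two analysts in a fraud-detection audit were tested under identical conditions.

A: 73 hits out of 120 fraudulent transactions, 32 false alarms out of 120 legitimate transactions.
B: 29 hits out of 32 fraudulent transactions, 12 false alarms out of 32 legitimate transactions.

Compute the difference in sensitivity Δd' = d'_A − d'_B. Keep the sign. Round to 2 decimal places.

Δd' = -0.74

A: z(0.6083) = 0.275, z(0.2667) = -0.623, d' = 0.898
B: z(0.9062) = 1.318, z(0.3750) = -0.319, d' = 1.637
Δd' = d'_A − d'_B = 0.898 − 1.637 = -0.739
B has the higher sensitivity.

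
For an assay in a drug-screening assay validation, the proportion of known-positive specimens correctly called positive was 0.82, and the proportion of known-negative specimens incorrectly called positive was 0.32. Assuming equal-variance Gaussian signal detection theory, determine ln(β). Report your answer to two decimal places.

ln β = -0.31

z(0.82) = 0.915, z(0.32) = -0.468
ln β = −½·[z(H)² − z(FA)²] = −0.5 × (0.837 − 0.219) = -0.309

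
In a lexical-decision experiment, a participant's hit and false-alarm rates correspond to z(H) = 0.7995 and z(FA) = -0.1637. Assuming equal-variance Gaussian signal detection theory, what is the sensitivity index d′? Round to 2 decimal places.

d' = z(H) − z(FA) = 0.7995 − (-0.1637) = 0.9632

d′ = 0.96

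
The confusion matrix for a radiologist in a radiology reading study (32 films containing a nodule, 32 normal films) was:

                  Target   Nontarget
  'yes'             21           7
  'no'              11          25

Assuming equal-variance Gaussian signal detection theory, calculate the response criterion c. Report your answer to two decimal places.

c = 0.19

H = 21/32 = 0.6562
FA = 7/32 = 0.2188
z(H) = 0.402
z(FA) = -0.776
c = −½·[z(H) + z(FA)] = −0.5 × (0.402 + (-0.776)) = 0.187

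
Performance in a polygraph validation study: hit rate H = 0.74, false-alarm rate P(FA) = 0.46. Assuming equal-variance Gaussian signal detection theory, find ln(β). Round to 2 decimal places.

ln β = -0.20

Φ⁻¹(H) = 0.643
Φ⁻¹(FA) = -0.100
ln β = −½·[z(H)² − z(FA)²] = −0.5 × (0.413 − 0.010) = -0.2015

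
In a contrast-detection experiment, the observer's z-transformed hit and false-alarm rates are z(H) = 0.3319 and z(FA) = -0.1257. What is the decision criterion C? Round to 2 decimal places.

c = −½·[z(H) + z(FA)] = −½·(0.3319 + (-0.1257)) = -0.1031

C = -0.10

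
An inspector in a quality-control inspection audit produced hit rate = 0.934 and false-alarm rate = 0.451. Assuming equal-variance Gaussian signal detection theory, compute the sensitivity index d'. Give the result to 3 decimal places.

Φ⁻¹(H) = 1.5063
Φ⁻¹(FA) = -0.1231
d' = z(H) − z(FA) = 1.5063 − (-0.1231) = 1.6294

d' = 1.629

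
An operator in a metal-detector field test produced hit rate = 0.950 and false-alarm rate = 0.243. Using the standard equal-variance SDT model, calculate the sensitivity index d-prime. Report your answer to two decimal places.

d-prime = 2.34

z(H) = z(0.950) = 1.645
z(FA) = z(0.243) = -0.697
d' = z(H) − z(FA) = 1.645 − (-0.697) = 2.342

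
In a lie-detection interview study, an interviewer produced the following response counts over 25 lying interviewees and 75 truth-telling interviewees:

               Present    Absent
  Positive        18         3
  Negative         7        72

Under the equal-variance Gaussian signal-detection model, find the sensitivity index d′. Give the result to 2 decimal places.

H = 18/25 = 0.7200
FA = 3/75 = 0.0400
z(H) = 0.5828
z(FA) = -1.7507
d' = z(H) − z(FA) = 0.5828 − (-1.7507) = 2.3335

d′ = 2.33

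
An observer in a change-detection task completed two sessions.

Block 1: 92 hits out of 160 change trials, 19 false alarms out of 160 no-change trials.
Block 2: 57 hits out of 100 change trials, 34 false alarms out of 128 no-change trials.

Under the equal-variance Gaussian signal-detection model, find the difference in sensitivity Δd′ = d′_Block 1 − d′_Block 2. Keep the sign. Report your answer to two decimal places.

Δd′ = 0.57

Block 1: z(0.5750) = 0.189, z(0.1187) = -1.182, d' = 1.371
Block 2: z(0.5700) = 0.176, z(0.2656) = -0.626, d' = 0.802
Δd' = d'_Block 1 − d'_Block 2 = 1.371 − 0.802 = 0.569
Block 1 has the higher sensitivity.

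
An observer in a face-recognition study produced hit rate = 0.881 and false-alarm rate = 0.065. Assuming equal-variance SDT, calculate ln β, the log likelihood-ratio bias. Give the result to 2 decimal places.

z(H) = z(0.881) = 1.180
z(FA) = z(0.065) = -1.514
ln β = −½·[z(H)² − z(FA)²] = −0.5 × (1.392 − 2.292) = 0.450

ln β = 0.45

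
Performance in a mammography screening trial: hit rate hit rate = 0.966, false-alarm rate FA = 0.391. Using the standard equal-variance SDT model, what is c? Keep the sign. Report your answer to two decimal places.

z(H) = 1.825
z(FA) = -0.277
c = −½·[z(H) + z(FA)] = −0.5 × (1.825 + (-0.277)) = -0.774
c < 0: the reader has a liberal response bias.

c = -0.77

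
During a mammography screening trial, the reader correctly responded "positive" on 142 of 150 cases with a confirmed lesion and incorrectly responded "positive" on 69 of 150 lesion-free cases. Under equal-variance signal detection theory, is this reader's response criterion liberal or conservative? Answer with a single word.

z(H) = 1.613, z(FA) = -0.100
c = −½·(z(H) + z(FA)) = -0.7565
c < 0 → liberal criterion (biased toward responding “yes”).

liberal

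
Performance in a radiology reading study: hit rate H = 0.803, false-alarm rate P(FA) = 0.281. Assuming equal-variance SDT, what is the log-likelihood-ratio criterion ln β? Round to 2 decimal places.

ln β = -0.20

z(H) = z(0.803) = 0.852
z(FA) = z(0.281) = -0.580
ln β = −½·[z(H)² − z(FA)²] = −0.5 × (0.726 − 0.336) = -0.195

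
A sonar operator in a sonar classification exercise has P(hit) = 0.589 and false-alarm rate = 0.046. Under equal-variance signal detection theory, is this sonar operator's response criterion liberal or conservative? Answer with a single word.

conservative

z(H) = 0.225, z(FA) = -1.685
c = −½·(z(H) + z(FA)) = 0.730
c > 0 → conservative criterion (biased toward responding “no”).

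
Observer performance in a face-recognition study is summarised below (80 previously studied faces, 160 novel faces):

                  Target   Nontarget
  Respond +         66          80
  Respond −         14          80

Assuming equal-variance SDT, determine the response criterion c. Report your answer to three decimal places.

H = 66/80 = 0.8250
FA = 80/160 = 0.5000
Φ⁻¹(H) = Φ⁻¹(0.8250) = 0.9346
Φ⁻¹(FA) = Φ⁻¹(0.5000) = 0.0000
c = −½·[z(H) + z(FA)] = −0.5 × (0.9346 + 0.0000) = -0.4673
c < 0: the observer has a liberal response bias.

c = -0.467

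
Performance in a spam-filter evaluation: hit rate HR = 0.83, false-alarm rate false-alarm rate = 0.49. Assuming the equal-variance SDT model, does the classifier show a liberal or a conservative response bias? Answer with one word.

liberal

z(H) = 0.954, z(FA) = -0.025
c = −½·(z(H) + z(FA)) = -0.4645
c < 0 → liberal criterion (biased toward responding “yes”).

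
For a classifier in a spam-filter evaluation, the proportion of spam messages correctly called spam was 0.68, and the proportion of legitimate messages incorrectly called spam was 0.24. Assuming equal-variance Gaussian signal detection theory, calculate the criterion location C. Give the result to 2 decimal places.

Φ⁻¹(H) = 0.468
Φ⁻¹(FA) = -0.706
c = −½·[z(H) + z(FA)] = −0.5 × (0.468 + (-0.706)) = 0.119

C = 0.12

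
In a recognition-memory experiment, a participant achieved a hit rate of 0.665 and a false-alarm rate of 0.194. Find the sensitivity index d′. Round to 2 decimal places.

Φ⁻¹(H) = Φ⁻¹(0.665) = 0.426
Φ⁻¹(FA) = Φ⁻¹(0.194) = -0.863
d' = z(H) − z(FA) = 0.426 − (-0.863) = 1.289

d′ = 1.29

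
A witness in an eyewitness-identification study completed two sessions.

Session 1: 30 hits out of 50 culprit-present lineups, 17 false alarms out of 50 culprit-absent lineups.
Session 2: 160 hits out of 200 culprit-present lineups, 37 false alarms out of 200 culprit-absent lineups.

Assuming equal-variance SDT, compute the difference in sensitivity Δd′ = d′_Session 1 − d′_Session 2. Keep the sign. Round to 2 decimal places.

Session 1: z(0.6000) = 0.253, z(0.3400) = -0.412, d' = 0.665
Session 2: z(0.8000) = 0.842, z(0.1850) = -0.896, d' = 1.738
Δd' = d'_Session 1 − d'_Session 2 = 0.665 − 1.738 = -1.073
Session 2 has the higher sensitivity.

Δd′ = -1.07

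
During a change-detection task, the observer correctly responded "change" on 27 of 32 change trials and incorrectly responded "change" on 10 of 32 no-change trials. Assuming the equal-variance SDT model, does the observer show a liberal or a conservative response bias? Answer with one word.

z(H) = 1.010, z(FA) = -0.489
c = −½·(z(H) + z(FA)) = -0.2605
c < 0 → liberal criterion (biased toward responding “yes”).

liberal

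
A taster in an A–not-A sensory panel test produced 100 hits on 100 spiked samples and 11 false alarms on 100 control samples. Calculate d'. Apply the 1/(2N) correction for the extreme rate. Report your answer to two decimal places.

The hit rate is 100/100 = 1, so apply the 1/(2N) correction: H → 1 − 1/(2·100) = 0.99500.
z(H) = z(0.99500) = 2.576
z(FA) = z(0.11000) = -1.227
d' = 2.576 − (-1.227) = 3.803

d' = 3.80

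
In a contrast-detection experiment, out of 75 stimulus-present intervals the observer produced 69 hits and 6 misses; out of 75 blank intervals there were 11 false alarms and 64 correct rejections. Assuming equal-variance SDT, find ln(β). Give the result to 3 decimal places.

ln β = -0.435

H = 69/75 = 0.9200
FA = 11/75 = 0.1467
z(0.9200) = 1.4051, z(0.1467) = -1.0507
ln β = −½·[z(H)² − z(FA)²] = −0.5 × (1.9743 − 1.1040) = -0.43515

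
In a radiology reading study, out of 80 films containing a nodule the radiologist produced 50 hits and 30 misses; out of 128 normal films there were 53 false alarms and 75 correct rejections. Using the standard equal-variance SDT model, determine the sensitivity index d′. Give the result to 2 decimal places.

H = 50/80 = 0.6250
FA = 53/128 = 0.4141
z(0.6250) = 0.319, z(0.4141) = -0.217
d' = z(H) − z(FA) = 0.319 − (-0.217) = 0.536

d′ = 0.54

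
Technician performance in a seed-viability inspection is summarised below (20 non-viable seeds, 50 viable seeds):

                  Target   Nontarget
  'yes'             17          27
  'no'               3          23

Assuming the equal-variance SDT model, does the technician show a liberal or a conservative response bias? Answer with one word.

liberal

z(H) = 1.036, z(FA) = 0.100
c = −½·(z(H) + z(FA)) = -0.568
c < 0 → liberal criterion (biased toward responding “yes”).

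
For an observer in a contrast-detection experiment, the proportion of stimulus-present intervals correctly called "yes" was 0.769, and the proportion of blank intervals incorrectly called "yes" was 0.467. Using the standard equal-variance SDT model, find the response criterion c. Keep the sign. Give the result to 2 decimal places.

c = -0.33

z(H) = 0.736
z(FA) = -0.083
c = −½·[z(H) + z(FA)] = −0.5 × (0.736 + (-0.083)) = -0.3265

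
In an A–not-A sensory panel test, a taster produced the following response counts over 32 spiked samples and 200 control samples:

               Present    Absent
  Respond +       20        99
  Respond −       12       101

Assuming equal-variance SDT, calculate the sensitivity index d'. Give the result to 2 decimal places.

H = 20/32 = 0.6250
FA = 99/200 = 0.4950
z(H) = z(0.6250) = 0.319
z(FA) = z(0.4950) = -0.013
d' = z(H) − z(FA) = 0.319 − (-0.013) = 0.332

d' = 0.33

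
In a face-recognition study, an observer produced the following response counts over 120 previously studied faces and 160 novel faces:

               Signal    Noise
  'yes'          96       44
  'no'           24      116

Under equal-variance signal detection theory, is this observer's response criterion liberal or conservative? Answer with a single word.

liberal

z(H) = 0.842, z(FA) = -0.598
c = −½·(z(H) + z(FA)) = -0.122
c < 0 → liberal criterion (biased toward responding “yes”).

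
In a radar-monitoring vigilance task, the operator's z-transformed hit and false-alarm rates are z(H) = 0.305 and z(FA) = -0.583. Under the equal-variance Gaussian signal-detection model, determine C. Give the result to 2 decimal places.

c = −½·[z(H) + z(FA)] = −½·(0.305 + (-0.583)) = 0.139

C = 0.14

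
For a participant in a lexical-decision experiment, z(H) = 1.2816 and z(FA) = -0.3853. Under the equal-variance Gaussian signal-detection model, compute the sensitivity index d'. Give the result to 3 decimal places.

d' = z(H) − z(FA) = 1.2816 − (-0.3853) = 1.6669

d' = 1.667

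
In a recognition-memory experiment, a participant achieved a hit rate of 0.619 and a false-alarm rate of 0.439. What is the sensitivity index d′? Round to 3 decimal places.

z(0.619) = 0.3029, z(0.439) = -0.1535
d' = z(H) − z(FA) = 0.3029 − (-0.1535) = 0.4564

d′ = 0.456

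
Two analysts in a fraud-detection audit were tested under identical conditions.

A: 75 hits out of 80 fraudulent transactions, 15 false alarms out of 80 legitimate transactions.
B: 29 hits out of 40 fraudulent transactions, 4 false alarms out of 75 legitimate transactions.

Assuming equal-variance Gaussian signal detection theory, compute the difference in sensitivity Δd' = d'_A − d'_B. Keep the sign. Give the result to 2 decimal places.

A: z(0.9375) = 1.534, z(0.1875) = -0.887, d' = 2.421
B: z(0.7250) = 0.598, z(0.0533) = -1.614, d' = 2.212
Δd' = d'_A − d'_B = 2.421 − 2.212 = 0.209
A has the higher sensitivity.

Δd' = 0.21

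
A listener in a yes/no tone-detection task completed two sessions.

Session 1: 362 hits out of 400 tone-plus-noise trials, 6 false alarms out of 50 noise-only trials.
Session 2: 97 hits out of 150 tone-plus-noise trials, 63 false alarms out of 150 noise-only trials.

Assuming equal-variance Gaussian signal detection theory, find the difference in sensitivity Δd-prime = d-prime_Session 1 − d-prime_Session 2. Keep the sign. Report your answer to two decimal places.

Session 1: z(0.9050) = 1.311, z(0.1200) = -1.175, d' = 2.486
Session 2: z(0.6467) = 0.376, z(0.4200) = -0.202, d' = 0.578
Δd' = d'_Session 1 − d'_Session 2 = 2.486 − 0.578 = 1.908
Session 1 has the higher sensitivity.

Δd-prime = 1.91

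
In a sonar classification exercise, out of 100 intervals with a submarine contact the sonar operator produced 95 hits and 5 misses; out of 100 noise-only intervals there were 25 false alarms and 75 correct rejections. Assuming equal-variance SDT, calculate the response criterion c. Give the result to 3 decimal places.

H = 95/100 = 0.9500
FA = 25/100 = 0.2500
Φ⁻¹(H) = Φ⁻¹(0.9500) = 1.6449
Φ⁻¹(FA) = Φ⁻¹(0.2500) = -0.6745
c = −½·[z(H) + z(FA)] = −0.5 × (1.6449 + (-0.6745)) = -0.4852

c = -0.485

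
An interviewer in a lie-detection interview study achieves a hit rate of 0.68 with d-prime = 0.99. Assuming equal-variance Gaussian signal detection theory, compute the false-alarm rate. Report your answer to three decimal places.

false-alarm rate = 0.301

z(hit rate) = z(0.68) = 0.4677
z(FA) = z(H) − d' = 0.4677 − 0.99 = -0.5223
false-alarm rate = Φ(-0.5223) = 0.3007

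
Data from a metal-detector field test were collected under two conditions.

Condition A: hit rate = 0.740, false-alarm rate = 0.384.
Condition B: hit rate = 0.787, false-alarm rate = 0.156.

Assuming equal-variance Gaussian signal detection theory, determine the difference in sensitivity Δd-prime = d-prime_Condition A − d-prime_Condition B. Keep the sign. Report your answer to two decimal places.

Δd-prime = -0.87

Condition A: z(0.740) = 0.643, z(0.384) = -0.295, d' = 0.938
Condition B: z(0.787) = 0.796, z(0.156) = -1.011, d' = 1.807
Δd' = d'_Condition A − d'_Condition B = 0.938 − 1.807 = -0.869
Condition B has the higher sensitivity.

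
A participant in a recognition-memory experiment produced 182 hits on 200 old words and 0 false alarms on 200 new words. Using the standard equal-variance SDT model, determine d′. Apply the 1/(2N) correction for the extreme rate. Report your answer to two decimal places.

d′ = 4.15

The false-alarm rate is 0/200 = 0, so apply the 1/(2N) correction: FA → 1/(2·200) = 0.00250.
z(H) = z(0.91000) = 1.341
z(FA) = z(0.00250) = -2.807
d' = 1.341 − (-2.807) = 4.148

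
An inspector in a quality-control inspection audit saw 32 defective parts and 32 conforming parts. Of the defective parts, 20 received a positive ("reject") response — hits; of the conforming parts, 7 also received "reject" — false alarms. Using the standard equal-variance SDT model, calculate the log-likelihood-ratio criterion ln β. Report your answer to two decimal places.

H = 20/32 = 0.6250
FA = 7/32 = 0.2188
z(H) = z(0.6250) = 0.319
z(FA) = z(0.2188) = -0.776
ln β = −½·[z(H)² − z(FA)²] = −0.5 × (0.102 − 0.602) = 0.250

ln β = 0.25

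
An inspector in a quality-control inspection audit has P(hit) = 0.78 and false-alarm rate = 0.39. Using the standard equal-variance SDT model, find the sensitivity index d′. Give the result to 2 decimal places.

Φ⁻¹(H) = Φ⁻¹(0.78) = 0.772
Φ⁻¹(FA) = Φ⁻¹(0.39) = -0.279
d' = z(H) − z(FA) = 0.772 − (-0.279) = 1.051

d′ = 1.05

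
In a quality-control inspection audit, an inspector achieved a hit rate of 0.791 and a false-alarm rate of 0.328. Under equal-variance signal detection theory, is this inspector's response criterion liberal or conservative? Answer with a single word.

z(H) = 0.810, z(FA) = -0.445
c = −½·(z(H) + z(FA)) = -0.1825
c < 0 → liberal criterion (biased toward responding “yes”).

liberal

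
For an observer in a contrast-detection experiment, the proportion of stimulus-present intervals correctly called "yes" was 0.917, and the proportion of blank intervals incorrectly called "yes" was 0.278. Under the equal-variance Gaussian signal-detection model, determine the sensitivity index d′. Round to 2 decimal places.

d′ = 1.97

z(H) = z(0.917) = 1.385
z(FA) = z(0.278) = -0.589
d' = z(H) − z(FA) = 1.385 − (-0.589) = 1.974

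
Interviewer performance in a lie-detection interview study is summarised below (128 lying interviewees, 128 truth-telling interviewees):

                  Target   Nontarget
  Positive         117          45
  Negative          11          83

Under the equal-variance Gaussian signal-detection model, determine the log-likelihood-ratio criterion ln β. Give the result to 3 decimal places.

H = 117/128 = 0.9141
FA = 45/128 = 0.3516
Φ⁻¹(H) = 1.3664
Φ⁻¹(FA) = -0.3810
ln β = −½·[z(H)² − z(FA)²] = −0.5 × (1.8670 − 0.1452) = -0.8609

ln β = -0.861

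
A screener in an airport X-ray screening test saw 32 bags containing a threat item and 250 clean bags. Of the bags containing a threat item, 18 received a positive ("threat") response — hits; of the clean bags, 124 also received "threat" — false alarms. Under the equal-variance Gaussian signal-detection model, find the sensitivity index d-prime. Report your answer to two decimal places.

d-prime = 0.17

H = 18/32 = 0.5625
FA = 124/250 = 0.4960
Φ⁻¹(H) = Φ⁻¹(0.5625) = 0.1573
Φ⁻¹(FA) = Φ⁻¹(0.4960) = -0.0100
d' = z(H) − z(FA) = 0.1573 − (-0.0100) = 0.1673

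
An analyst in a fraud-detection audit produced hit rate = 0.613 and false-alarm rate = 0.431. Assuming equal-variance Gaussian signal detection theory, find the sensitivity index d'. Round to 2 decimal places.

d' = 0.46

z(0.613) = 0.287, z(0.431) = -0.174
d' = z(H) − z(FA) = 0.287 − (-0.174) = 0.461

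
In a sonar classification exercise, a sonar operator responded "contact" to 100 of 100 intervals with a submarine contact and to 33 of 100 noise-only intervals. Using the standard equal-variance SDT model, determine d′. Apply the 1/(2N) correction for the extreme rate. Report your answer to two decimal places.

The hit rate is 100/100 = 1, so apply the 1/(2N) correction: H → 1 − 1/(2·100) = 0.99500.
z(H) = z(0.99500) = 2.576
z(FA) = z(0.33000) = -0.440
d' = 2.576 − (-0.440) = 3.016

d′ = 3.02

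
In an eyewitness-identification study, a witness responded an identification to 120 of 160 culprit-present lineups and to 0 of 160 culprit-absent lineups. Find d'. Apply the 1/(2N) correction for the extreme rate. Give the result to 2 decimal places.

The false-alarm rate is 0/160 = 0, so apply the 1/(2N) correction: FA → 1/(2·160) = 0.00313.
z(H) = z(0.75000) = 0.674
z(FA) = z(0.00313) = -2.734
d' = 0.674 − (-2.734) = 3.408

d' = 3.41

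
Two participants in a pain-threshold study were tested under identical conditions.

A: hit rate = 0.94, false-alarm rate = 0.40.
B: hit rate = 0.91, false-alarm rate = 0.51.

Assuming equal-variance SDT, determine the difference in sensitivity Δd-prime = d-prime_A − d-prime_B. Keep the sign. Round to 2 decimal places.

Δd-prime = 0.49

A: z(0.94) = 1.555, z(0.40) = -0.253, d' = 1.808
B: z(0.91) = 1.341, z(0.51) = 0.025, d' = 1.316
Δd' = d'_A − d'_B = 1.808 − 1.316 = 0.492
A has the higher sensitivity.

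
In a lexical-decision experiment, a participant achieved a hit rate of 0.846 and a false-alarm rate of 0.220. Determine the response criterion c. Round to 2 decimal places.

z(H) = z(0.846) = 1.019
z(FA) = z(0.220) = -0.772
c = −½·[z(H) + z(FA)] = −0.5 × (1.019 + (-0.772)) = -0.1235
c < 0: the participant has a liberal response bias.

c = -0.12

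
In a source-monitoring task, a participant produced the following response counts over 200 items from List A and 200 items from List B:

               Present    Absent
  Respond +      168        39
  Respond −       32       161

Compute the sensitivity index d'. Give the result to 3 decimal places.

H = 168/200 = 0.8400
FA = 39/200 = 0.1950
z(H) = z(0.8400) = 0.9945
z(FA) = z(0.1950) = -0.8596
d' = z(H) − z(FA) = 0.9945 − (-0.8596) = 1.8541

d' = 1.854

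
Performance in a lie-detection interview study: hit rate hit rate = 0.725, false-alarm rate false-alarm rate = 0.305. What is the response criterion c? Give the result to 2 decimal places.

c = -0.04

Φ⁻¹(H) = Φ⁻¹(0.725) = 0.5978
Φ⁻¹(FA) = Φ⁻¹(0.305) = -0.5101
c = −½·[z(H) + z(FA)] = −0.5 × (0.5978 + (-0.5101)) = -0.04385
c < 0: the interviewer has a liberal response bias.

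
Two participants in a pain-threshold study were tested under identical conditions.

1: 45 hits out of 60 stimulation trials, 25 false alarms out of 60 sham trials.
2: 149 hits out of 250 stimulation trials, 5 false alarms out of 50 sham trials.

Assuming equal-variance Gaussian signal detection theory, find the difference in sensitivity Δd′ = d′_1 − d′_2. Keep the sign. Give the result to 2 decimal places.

1: z(0.7500) = 0.674, z(0.4167) = -0.210, d' = 0.884
2: z(0.5960) = 0.243, z(0.1000) = -1.282, d' = 1.525
Δd' = d'_1 − d'_2 = 0.884 − 1.525 = -0.641
2 has the higher sensitivity.

Δd′ = -0.64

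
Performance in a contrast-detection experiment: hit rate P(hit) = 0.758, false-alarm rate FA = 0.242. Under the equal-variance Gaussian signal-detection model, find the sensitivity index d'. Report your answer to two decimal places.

z(H) = 0.700
z(FA) = -0.700
d' = z(H) − z(FA) = 0.700 − (-0.700) = 1.400

d' = 1.40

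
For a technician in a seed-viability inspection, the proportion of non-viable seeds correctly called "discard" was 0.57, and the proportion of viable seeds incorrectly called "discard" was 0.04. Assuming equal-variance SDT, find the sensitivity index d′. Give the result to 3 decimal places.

d′ = 1.927

z(0.57) = 0.1764, z(0.04) = -1.7507
d' = z(H) − z(FA) = 0.1764 − (-1.7507) = 1.9271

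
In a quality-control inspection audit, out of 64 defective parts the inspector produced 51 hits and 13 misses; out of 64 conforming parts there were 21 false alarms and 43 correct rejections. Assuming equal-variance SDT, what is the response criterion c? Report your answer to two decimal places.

c = -0.19

H = 51/64 = 0.7969
FA = 21/64 = 0.3281
z(0.7969) = 0.8306, z(0.3281) = -0.4452
c = −½·[z(H) + z(FA)] = −0.5 × (0.8306 + (-0.4452)) = -0.1927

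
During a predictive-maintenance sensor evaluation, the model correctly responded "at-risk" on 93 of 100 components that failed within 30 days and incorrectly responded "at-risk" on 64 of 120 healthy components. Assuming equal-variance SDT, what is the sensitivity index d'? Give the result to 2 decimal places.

d' = 1.39

H = 93/100 = 0.9300
FA = 64/120 = 0.5333
z(H) = 1.4758
z(FA) = 0.0836
d' = z(H) − z(FA) = 1.4758 − 0.0836 = 1.3922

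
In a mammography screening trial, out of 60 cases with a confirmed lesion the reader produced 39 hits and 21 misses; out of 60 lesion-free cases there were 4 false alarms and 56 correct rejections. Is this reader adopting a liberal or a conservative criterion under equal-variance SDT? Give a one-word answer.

z(H) = 0.385, z(FA) = -1.501
c = −½·(z(H) + z(FA)) = 0.558
c > 0 → conservative criterion (biased toward responding “no”).

conservative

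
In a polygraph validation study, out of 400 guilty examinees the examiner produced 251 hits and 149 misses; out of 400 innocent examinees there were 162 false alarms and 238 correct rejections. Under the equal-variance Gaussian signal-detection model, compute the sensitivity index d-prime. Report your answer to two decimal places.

d-prime = 0.57

H = 251/400 = 0.6275
FA = 162/400 = 0.4050
z(0.6275) = 0.325, z(0.4050) = -0.240
d' = z(H) − z(FA) = 0.325 − (-0.240) = 0.565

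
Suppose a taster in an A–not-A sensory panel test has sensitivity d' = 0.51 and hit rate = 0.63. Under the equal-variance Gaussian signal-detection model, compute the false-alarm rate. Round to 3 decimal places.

z(hit rate) = z(0.63) = 0.3319
z(FA) = z(H) − d' = 0.3319 − 0.51 = -0.1781
false-alarm rate = Φ(-0.1781) = 0.4293

false-alarm rate = 0.429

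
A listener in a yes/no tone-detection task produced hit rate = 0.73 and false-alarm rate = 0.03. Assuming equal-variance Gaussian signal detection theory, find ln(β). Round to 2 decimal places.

z(H) = z(0.73) = 0.613
z(FA) = z(0.03) = -1.881
ln β = −½·[z(H)² − z(FA)²] = −0.5 × (0.376 − 3.538) = 1.581

ln β = 1.58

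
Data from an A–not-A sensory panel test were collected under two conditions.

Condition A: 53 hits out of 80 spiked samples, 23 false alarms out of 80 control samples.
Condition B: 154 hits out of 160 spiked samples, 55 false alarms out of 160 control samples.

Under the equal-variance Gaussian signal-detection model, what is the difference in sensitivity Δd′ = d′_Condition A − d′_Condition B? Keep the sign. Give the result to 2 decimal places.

Condition A: z(0.6625) = 0.419, z(0.2875) = -0.561, d' = 0.980
Condition B: z(0.9625) = 1.780, z(0.3438) = -0.402, d' = 2.182
Δd' = d'_Condition A − d'_Condition B = 0.980 − 2.182 = -1.202
Condition B has the higher sensitivity.

Δd′ = -1.20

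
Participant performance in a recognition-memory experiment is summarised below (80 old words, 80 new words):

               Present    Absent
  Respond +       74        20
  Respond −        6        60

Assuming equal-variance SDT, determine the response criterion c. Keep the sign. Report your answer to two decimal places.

c = -0.38

H = 74/80 = 0.9250
FA = 20/80 = 0.2500
z(0.9250) = 1.440, z(0.2500) = -0.674
c = −½·[z(H) + z(FA)] = −0.5 × (1.440 + (-0.674)) = -0.383
c < 0: the participant has a liberal response bias.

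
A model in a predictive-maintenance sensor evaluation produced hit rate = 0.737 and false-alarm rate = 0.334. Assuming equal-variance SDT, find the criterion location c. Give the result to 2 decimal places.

c = -0.10

Φ⁻¹(H) = 0.6341
Φ⁻¹(FA) = -0.4289
c = −½·[z(H) + z(FA)] = −0.5 × (0.6341 + (-0.4289)) = -0.1026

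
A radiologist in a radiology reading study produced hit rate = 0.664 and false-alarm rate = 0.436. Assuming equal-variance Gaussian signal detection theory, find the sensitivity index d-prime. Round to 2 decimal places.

z(H) = z(0.664) = 0.423
z(FA) = z(0.436) = -0.161
d' = z(H) − z(FA) = 0.423 − (-0.161) = 0.584

d-prime = 0.58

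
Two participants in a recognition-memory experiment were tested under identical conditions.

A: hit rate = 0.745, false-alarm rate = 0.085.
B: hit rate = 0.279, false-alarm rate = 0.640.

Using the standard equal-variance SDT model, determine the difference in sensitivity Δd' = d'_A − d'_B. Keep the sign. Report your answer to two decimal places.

A: z(0.745) = 0.659, z(0.085) = -1.372, d' = 2.031
B: z(0.279) = -0.586, z(0.640) = 0.358, d' = -0.944
Δd' = d'_A − d'_B = 2.031 − (-0.944) = 2.975
A has the higher sensitivity.

Δd' = 2.98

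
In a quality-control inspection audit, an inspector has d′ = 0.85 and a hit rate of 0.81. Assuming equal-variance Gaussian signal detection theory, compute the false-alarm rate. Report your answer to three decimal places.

z(hit rate) = z(0.81) = 0.8779
z(FA) = z(H) − d' = 0.8779 − 0.85 = 0.0279
false-alarm rate = Φ(0.0279) = 0.5111

false-alarm rate = 0.511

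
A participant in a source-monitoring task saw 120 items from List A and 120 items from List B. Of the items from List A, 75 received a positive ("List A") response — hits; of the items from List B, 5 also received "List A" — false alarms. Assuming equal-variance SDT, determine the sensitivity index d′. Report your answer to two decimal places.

H = 75/120 = 0.6250
FA = 5/120 = 0.0417
z(H) = 0.319
z(FA) = -1.731
d' = z(H) − z(FA) = 0.319 − (-1.731) = 2.050

d′ = 2.05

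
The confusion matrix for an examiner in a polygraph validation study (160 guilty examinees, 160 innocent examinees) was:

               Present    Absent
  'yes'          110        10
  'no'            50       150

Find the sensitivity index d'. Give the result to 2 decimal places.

d' = 2.02

H = 110/160 = 0.6875
FA = 10/160 = 0.0625
z(H) = 0.489
z(FA) = -1.534
d' = z(H) − z(FA) = 0.489 − (-1.534) = 2.023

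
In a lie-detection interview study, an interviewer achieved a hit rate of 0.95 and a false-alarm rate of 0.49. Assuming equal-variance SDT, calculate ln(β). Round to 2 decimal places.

ln β = -1.35

z(H) = z(0.95) = 1.645
z(FA) = z(0.49) = -0.025
ln β = −½·[z(H)² − z(FA)²] = −0.5 × (2.706 − 0.001) = -1.3525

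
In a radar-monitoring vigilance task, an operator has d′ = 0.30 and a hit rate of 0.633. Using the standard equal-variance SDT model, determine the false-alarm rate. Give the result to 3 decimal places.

z(hit rate) = z(0.633) = 0.3398
z(FA) = z(H) − d' = 0.3398 − 0.30 = 0.0398
false-alarm rate = Φ(0.0398) = 0.5159

false-alarm rate = 0.516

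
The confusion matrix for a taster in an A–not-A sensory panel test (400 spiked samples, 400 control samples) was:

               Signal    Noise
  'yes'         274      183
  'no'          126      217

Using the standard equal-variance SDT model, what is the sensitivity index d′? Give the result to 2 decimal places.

H = 274/400 = 0.6850
FA = 183/400 = 0.4575
z(0.6850) = 0.4817, z(0.4575) = -0.1067
d' = z(H) − z(FA) = 0.4817 − (-0.1067) = 0.5884

d′ = 0.59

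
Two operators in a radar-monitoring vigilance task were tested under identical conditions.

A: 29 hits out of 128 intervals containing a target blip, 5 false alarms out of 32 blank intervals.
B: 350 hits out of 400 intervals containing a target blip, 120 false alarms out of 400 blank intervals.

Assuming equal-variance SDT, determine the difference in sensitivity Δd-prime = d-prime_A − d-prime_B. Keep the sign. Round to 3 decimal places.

Δd-prime = -1.415

A: z(0.2266) = -0.7501, z(0.1562) = -1.0102, d' = 0.2601
B: z(0.8750) = 1.1503, z(0.3000) = -0.5244, d' = 1.6747
Δd' = d'_A − d'_B = 0.2601 − 1.6747 = -1.4146
B has the higher sensitivity.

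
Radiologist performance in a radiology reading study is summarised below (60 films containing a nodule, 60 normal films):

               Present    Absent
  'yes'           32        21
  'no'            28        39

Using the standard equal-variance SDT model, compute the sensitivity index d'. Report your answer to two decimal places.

d' = 0.47

H = 32/60 = 0.5333
FA = 21/60 = 0.3500
Φ⁻¹(0.5333) = 0.0836, Φ⁻¹(0.3500) = -0.3853
d' = z(H) − z(FA) = 0.0836 − (-0.3853) = 0.4689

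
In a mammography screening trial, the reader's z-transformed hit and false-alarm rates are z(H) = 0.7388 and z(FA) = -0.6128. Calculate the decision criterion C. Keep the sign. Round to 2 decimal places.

c = −½·[z(H) + z(FA)] = −½·(0.7388 + (-0.6128)) = -0.0630
c < 0: the reader has a liberal response bias.

C = -0.06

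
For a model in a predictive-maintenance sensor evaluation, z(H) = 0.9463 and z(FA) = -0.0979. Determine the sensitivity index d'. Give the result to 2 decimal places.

d' = z(H) − z(FA) = 0.9463 − (-0.0979) = 1.0442

d' = 1.04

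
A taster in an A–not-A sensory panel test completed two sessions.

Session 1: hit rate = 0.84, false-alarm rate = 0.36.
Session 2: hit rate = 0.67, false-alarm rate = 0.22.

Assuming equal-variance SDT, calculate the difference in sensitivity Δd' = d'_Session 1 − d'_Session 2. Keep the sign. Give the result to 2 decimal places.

Session 1: z(0.84) = 0.994, z(0.36) = -0.358, d' = 1.352
Session 2: z(0.67) = 0.440, z(0.22) = -0.772, d' = 1.212
Δd' = d'_Session 1 − d'_Session 2 = 1.352 − 1.212 = 0.140
Session 1 has the higher sensitivity.

Δd' = 0.14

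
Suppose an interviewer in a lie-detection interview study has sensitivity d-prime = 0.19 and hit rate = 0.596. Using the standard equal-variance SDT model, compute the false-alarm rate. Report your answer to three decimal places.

false-alarm rate = 0.521

z(hit rate) = z(0.596) = 0.2430
z(FA) = z(H) − d' = 0.2430 − 0.19 = 0.0530
false-alarm rate = Φ(0.0530) = 0.5211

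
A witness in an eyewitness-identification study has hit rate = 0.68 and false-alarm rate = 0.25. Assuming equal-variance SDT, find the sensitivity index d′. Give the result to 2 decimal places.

Φ⁻¹(H) = Φ⁻¹(0.68) = 0.468
Φ⁻¹(FA) = Φ⁻¹(0.25) = -0.674
d' = z(H) − z(FA) = 0.468 − (-0.674) = 1.142

d′ = 1.14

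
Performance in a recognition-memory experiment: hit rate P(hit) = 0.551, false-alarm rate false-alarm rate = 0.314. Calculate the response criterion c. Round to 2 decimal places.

z(H) = z(0.551) = 0.128
z(FA) = z(0.314) = -0.485
c = −½·[z(H) + z(FA)] = −0.5 × (0.128 + (-0.485)) = 0.1785

c = 0.18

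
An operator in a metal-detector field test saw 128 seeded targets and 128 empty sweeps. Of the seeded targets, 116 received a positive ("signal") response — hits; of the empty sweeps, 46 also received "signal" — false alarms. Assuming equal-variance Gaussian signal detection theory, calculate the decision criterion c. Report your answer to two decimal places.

c = -0.48

H = 116/128 = 0.9062
FA = 46/128 = 0.3594
z(0.9062) = 1.318, z(0.3594) = -0.360
c = −½·[z(H) + z(FA)] = −0.5 × (1.318 + (-0.360)) = -0.479
c < 0: the operator has a liberal response bias.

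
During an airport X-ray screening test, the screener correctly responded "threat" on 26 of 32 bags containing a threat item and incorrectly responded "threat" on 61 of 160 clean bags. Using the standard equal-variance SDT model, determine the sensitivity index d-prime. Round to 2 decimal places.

d-prime = 1.19

H = 26/32 = 0.8125
FA = 61/160 = 0.3812
z(H) = 0.8871
z(FA) = -0.3023
d' = z(H) − z(FA) = 0.8871 − (-0.3023) = 1.1894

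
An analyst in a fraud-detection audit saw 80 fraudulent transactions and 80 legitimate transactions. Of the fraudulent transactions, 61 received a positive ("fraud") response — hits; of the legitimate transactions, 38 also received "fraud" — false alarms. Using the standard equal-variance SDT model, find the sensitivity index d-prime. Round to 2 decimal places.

H = 61/80 = 0.7625
FA = 38/80 = 0.4750
z(H) = z(0.7625) = 0.7144
z(FA) = z(0.4750) = -0.0627
d' = z(H) − z(FA) = 0.7144 − (-0.0627) = 0.7771

d-prime = 0.78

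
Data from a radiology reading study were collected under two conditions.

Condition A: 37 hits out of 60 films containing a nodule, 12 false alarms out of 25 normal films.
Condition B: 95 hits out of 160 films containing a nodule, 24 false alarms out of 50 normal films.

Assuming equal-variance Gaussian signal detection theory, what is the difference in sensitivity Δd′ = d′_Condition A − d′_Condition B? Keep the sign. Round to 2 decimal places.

Δd′ = 0.06

Condition A: z(0.6167) = 0.297, z(0.4800) = -0.050, d' = 0.347
Condition B: z(0.5938) = 0.237, z(0.4800) = -0.050, d' = 0.287
Δd' = d'_Condition A − d'_Condition B = 0.347 − 0.287 = 0.060
Condition A has the higher sensitivity.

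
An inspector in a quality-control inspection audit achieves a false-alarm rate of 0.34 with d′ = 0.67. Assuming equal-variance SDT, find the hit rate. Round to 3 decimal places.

hit rate = 0.602

z(false-alarm rate) = z(0.34) = -0.4125
z(H) = z(FA) + d' = -0.4125 + 0.67 = 0.2575
hit rate = Φ(0.2575) = 0.6016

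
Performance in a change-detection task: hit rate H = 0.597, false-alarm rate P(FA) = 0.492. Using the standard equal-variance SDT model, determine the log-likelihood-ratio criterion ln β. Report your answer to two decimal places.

ln β = -0.03

Φ⁻¹(H) = Φ⁻¹(0.597) = 0.246
Φ⁻¹(FA) = Φ⁻¹(0.492) = -0.020
ln β = −½·[z(H)² − z(FA)²] = −0.5 × (0.061 − 0.000) = -0.0305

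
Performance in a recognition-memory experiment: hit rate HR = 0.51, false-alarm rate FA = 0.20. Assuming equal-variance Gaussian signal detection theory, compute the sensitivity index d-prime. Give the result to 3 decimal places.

d-prime = 0.867

z(H) = 0.0251
z(FA) = -0.8416
d' = z(H) − z(FA) = 0.0251 − (-0.8416) = 0.8667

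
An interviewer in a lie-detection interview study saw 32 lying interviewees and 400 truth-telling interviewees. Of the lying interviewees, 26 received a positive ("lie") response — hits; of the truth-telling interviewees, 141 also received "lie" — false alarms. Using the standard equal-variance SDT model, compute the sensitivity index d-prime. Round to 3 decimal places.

H = 26/32 = 0.8125
FA = 141/400 = 0.3525
z(H) = z(0.8125) = 0.8871
z(FA) = z(0.3525) = -0.3786
d' = z(H) − z(FA) = 0.8871 − (-0.3786) = 1.2657

d-prime = 1.266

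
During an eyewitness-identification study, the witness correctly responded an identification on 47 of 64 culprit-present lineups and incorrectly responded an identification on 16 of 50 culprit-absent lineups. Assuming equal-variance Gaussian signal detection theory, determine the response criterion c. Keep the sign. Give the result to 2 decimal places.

H = 47/64 = 0.7344
FA = 16/50 = 0.3200
Φ⁻¹(H) = 0.6262
Φ⁻¹(FA) = -0.4677
c = −½·[z(H) + z(FA)] = −0.5 × (0.6262 + (-0.4677)) = -0.07925

c = -0.08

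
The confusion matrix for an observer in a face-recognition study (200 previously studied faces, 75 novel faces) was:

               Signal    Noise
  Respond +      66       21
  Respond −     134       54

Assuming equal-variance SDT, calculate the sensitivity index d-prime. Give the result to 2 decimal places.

H = 66/200 = 0.3300
FA = 21/75 = 0.2800
z(H) = -0.440
z(FA) = -0.583
d' = z(H) − z(FA) = -0.440 − (-0.583) = 0.143

d-prime = 0.14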